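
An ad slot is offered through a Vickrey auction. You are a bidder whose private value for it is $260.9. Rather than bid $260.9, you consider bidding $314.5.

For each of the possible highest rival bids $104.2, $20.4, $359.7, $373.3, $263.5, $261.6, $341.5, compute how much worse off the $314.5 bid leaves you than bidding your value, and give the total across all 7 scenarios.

The deviation costs you only when the competing bid falls strictly between $260.9 and $314.5; elsewhere both bids give the same outcome.
$104.2: outcomes coincide → loss $0.
$20.4: outcomes coincide → loss $0.
$359.7: outcomes coincide → loss $0.
$373.3: outcomes coincide → loss $0.
$263.5: truthful payoff $0, deviation payoff −$2.6 → loss $2.6.
$261.6: truthful payoff $0, deviation payoff −$0.7 → loss $0.7.
$341.5: outcomes coincide → loss $0.
Total loss = $2.6 + $0.7 = $3.3.

$3.3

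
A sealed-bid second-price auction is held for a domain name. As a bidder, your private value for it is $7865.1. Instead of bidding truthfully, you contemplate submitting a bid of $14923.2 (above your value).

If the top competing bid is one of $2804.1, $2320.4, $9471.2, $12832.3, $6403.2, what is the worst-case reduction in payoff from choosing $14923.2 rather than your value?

$4967.2

$2804.1: same outcome either way → loss $0.
$2320.4: same outcome either way → loss $0.
$9471.2: truthful gives $0, deviation gives −$1606.1 → loss $1606.1.
$12832.3: truthful gives $0, deviation gives −$4967.2 → loss $4967.2.
$6403.2: same outcome either way → loss $0.
Maximum loss: $4967.2.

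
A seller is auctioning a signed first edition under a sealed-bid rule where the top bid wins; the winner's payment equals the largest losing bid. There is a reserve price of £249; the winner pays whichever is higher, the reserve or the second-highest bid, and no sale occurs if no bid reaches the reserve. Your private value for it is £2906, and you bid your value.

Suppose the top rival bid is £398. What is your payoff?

Your bid £2906 is the highest and exceeds the reserve.
Price = max(second-highest bid, reserve) = max(£398, £249) = £398.
Payoff = £2906 − £398 = £2508.

£2508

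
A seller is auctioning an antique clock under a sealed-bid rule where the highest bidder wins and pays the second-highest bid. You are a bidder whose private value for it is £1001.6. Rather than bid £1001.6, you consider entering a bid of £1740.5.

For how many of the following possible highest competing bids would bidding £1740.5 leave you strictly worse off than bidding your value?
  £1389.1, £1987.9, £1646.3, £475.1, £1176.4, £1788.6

3

The deviation hurts exactly when the highest competing bid lies strictly between £1001.6 and £1740.5 — overbidding then wins at a price above your value.
£1389.1: inside the interval → strictly worse (loss £387.5).
£1987.9: above both → same outcome either way.
£1646.3: inside the interval → strictly worse (loss £644.7).
£475.1: below both → same outcome either way.
£1176.4: inside the interval → strictly worse (loss £174.8).
£1788.6: above both → same outcome either way.
Count: 3.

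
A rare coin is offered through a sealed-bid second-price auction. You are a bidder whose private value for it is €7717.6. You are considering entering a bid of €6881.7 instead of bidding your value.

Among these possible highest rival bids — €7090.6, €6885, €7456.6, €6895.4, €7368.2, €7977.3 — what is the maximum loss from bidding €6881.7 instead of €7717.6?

€832.6

€7090.6: truthful gives €627, deviation gives €0 → loss €627.
€6885: truthful gives €832.6, deviation gives €0 → loss €832.6.
€7456.6: truthful gives €261, deviation gives €0 → loss €261.
€6895.4: truthful gives €822.2, deviation gives €0 → loss €822.2.
€7368.2: truthful gives €349.4, deviation gives €0 → loss €349.4.
€7977.3: same outcome either way → loss €0.
Maximum loss: €832.6.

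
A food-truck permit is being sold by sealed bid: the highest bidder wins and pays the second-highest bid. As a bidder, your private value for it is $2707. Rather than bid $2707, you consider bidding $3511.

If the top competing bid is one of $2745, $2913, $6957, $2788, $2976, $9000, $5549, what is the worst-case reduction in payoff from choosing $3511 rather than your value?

$269

$2745: truthful gives $0, deviation gives −$38 → loss $38.
$2913: truthful gives $0, deviation gives −$206 → loss $206.
$6957: same outcome either way → loss $0.
$2788: truthful gives $0, deviation gives −$81 → loss $81.
$2976: truthful gives $0, deviation gives −$269 → loss $269.
$9000: same outcome either way → loss $0.
$5549: same outcome either way → loss $0.
Maximum loss: $269.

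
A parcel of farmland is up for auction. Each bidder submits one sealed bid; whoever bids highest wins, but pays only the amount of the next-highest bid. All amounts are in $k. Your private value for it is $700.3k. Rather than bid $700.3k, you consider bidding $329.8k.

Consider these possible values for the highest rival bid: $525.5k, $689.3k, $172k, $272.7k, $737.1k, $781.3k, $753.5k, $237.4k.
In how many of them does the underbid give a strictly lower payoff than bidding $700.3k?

2

The deviation hurts exactly when the highest competing bid lies strictly between $329.8k and $700.3k — underbidding then forfeits a profitable win.
$525.5k: inside the interval → strictly worse (loss $174.8k).
$689.3k: inside the interval → strictly worse (loss $11k).
$172k: below both → same outcome either way.
$272.7k: below both → same outcome either way.
$737.1k: above both → same outcome either way.
$781.3k: above both → same outcome either way.
$753.5k: above both → same outcome either way.
$237.4k: below both → same outcome either way.
Count: 2.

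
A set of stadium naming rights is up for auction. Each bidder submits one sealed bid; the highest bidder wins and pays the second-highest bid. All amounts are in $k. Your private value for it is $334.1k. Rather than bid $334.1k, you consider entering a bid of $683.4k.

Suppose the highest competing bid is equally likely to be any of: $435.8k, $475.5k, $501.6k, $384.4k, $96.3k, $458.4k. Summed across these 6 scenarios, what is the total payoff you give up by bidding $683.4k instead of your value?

$585.2k

The deviation costs you only when the competing bid falls strictly between $334.1k and $683.4k; elsewhere both bids give the same outcome.
$435.8k: truthful payoff $0k, deviation payoff −$101.7k → loss $101.7k.
$475.5k: truthful payoff $0k, deviation payoff −$141.4k → loss $141.4k.
$501.6k: truthful payoff $0k, deviation payoff −$167.5k → loss $167.5k.
$384.4k: truthful payoff $0k, deviation payoff −$50.3k → loss $50.3k.
$96.3k: outcomes coincide → loss $0k.
$458.4k: truthful payoff $0k, deviation payoff −$124.3k → loss $124.3k.
Total loss = $101.7k + $141.4k + $167.5k + $50.3k + $124.3k = $585.2k.
Because the price is fixed by the runner-up's bid, deviating from your value can only change a good outcome into a bad one — never the reverse.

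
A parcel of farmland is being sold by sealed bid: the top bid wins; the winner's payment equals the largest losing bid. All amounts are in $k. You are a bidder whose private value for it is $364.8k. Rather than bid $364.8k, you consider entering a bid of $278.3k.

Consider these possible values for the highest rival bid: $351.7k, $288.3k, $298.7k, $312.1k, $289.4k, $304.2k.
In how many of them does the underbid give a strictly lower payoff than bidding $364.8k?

The deviation hurts exactly when the highest competing bid lies strictly between $278.3k and $364.8k — underbidding then forfeits a profitable win.
$351.7k: inside the interval → strictly worse (loss $13.1k).
$288.3k: inside the interval → strictly worse (loss $76.5k).
$298.7k: inside the interval → strictly worse (loss $66.1k).
$312.1k: inside the interval → strictly worse (loss $52.7k).
$289.4k: inside the interval → strictly worse (loss $75.4k).
$304.2k: inside the interval → strictly worse (loss $60.6k).
Count: 6.

6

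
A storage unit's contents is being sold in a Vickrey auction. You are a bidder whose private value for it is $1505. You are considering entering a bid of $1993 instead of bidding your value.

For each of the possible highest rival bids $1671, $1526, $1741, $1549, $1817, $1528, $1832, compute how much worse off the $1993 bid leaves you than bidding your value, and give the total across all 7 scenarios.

The deviation costs you only when the competing bid falls strictly between $1505 and $1993; elsewhere both bids give the same outcome.
$1671: truthful payoff $0, deviation payoff −$166 → loss $166.
$1526: truthful payoff $0, deviation payoff −$21 → loss $21.
$1741: truthful payoff $0, deviation payoff −$236 → loss $236.
$1549: truthful payoff $0, deviation payoff −$44 → loss $44.
$1817: truthful payoff $0, deviation payoff −$312 → loss $312.
$1528: truthful payoff $0, deviation payoff −$23 → loss $23.
$1832: truthful payoff $0, deviation payoff −$327 → loss $327.
Total loss = $166 + $21 + $236 + $44 + $312 + $23 + $327 = $1129.
Because the price is fixed by the runner-up's bid, deviating from your value can only change a good outcome into a bad one — never the reverse.

$1129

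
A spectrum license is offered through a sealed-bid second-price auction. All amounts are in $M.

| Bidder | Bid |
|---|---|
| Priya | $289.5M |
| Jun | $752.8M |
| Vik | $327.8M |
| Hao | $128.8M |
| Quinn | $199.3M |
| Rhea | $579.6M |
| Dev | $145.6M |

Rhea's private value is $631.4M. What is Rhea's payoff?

Highest bid: Jun at $752.8M, so Jun wins.
Second-highest bid: Rhea at $579.6M — that is the price the winner pays.
Rhea did not win, so Rhea pays nothing and receives nothing: payoff $0M.

$0M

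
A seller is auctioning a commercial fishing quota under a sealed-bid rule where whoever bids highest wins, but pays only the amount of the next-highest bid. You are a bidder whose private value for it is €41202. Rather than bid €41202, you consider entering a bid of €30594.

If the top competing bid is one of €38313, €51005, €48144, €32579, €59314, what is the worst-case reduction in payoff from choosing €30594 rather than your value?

€38313: truthful gives €2889, deviation gives €0 → loss €2889.
€51005: same outcome either way → loss €0.
€48144: same outcome either way → loss €0.
€32579: truthful gives €8623, deviation gives €0 → loss €8623.
€59314: same outcome either way → loss €0.
Maximum loss: €8623.

€8623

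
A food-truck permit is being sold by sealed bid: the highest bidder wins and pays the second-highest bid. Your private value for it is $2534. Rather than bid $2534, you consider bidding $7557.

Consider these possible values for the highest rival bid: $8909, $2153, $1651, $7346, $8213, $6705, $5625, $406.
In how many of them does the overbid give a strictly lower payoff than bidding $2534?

3

The deviation hurts exactly when the highest competing bid lies strictly between $2534 and $7557 — overbidding then wins at a price above your value.
$8909: above both → same outcome either way.
$2153: below both → same outcome either way.
$1651: below both → same outcome either way.
$7346: inside the interval → strictly worse (loss $4812).
$8213: above both → same outcome either way.
$6705: inside the interval → strictly worse (loss $4171).
$5625: inside the interval → strictly worse (loss $3091).
$406: below both → same outcome either way.
Count: 3.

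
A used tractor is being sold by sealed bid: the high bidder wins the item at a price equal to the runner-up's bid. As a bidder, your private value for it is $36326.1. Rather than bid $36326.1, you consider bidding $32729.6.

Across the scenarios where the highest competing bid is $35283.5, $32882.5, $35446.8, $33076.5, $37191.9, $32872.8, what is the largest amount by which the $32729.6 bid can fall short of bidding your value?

$3453.3

$35283.5: truthful gives $1042.6, deviation gives $0 → loss $1042.6.
$32882.5: truthful gives $3443.6, deviation gives $0 → loss $3443.6.
$35446.8: truthful gives $879.3, deviation gives $0 → loss $879.3.
$33076.5: truthful gives $3249.6, deviation gives $0 → loss $3249.6.
$37191.9: same outcome either way → loss $0.
$32872.8: truthful gives $3453.3, deviation gives $0 → loss $3453.3.
Maximum loss: $3453.3.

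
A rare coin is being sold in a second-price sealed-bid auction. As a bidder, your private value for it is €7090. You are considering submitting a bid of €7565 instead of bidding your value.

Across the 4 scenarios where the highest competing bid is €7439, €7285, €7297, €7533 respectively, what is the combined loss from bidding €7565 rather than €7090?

€1194

The deviation costs you only when the competing bid falls strictly between €7090 and €7565; elsewhere both bids give the same outcome.
€7439: truthful payoff €0, deviation payoff −€349 → loss €349.
€7285: truthful payoff €0, deviation payoff −€195 → loss €195.
€7297: truthful payoff €0, deviation payoff −€207 → loss €207.
€7533: truthful payoff €0, deviation payoff −€443 → loss €443.
Total loss = €349 + €195 + €207 + €443 = €1194.
Because the price is fixed by the runner-up's bid, deviating from your value can only change a good outcome into a bad one — never the reverse.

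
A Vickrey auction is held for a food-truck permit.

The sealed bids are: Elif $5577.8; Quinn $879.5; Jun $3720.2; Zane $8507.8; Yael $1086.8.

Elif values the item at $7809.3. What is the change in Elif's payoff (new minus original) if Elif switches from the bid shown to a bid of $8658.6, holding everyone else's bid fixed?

The highest bid among the other bidders is $8507.8; Elif's bid doesn't change that.
Original bid $5577.8: Elif is not highest (top rival bid is $8507.8); payoff $0.
Alternative bid $8658.6: Elif is highest, pays the top rival bid $8507.8; payoff $7809.3 − $8507.8 = −$698.5.
Change in payoff = −$698.5 − ($0) = −$698.5.

−$698.5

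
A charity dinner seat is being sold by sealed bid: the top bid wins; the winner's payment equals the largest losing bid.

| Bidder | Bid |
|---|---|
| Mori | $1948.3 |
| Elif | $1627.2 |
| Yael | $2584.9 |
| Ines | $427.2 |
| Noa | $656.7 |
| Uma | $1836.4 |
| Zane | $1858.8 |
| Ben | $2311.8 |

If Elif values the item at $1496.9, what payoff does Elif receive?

$0

Highest bid: Yael at $2584.9, so Yael wins.
Second-highest bid: Ben at $2311.8 — that is the price the winner pays.
Elif did not win, so Elif pays nothing and receives nothing: payoff $0.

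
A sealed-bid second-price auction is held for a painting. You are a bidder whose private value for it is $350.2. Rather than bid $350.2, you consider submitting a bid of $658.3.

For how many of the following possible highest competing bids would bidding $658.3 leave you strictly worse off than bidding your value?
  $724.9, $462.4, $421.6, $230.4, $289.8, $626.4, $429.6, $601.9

5

The deviation hurts exactly when the highest competing bid lies strictly between $350.2 and $658.3 — overbidding then wins at a price above your value.
$724.9: above both → same outcome either way.
$462.4: inside the interval → strictly worse (loss $112.2).
$421.6: inside the interval → strictly worse (loss $71.4).
$230.4: below both → same outcome either way.
$289.8: below both → same outcome either way.
$626.4: inside the interval → strictly worse (loss $276.2).
$429.6: inside the interval → strictly worse (loss $79.4).
$601.9: inside the interval → strictly worse (loss $251.7).
Count: 5.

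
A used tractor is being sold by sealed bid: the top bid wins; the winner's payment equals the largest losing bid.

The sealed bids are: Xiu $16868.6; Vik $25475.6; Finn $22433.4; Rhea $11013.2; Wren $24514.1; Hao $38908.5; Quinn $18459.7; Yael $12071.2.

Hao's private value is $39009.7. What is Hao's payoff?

Highest bid: Hao at $38908.5, so Hao wins.
Second-highest bid: Vik at $25475.6 — that is the price the winner pays.
Hao's payoff = value − price = $39009.7 − $25475.6 = $13534.1.

$13534.1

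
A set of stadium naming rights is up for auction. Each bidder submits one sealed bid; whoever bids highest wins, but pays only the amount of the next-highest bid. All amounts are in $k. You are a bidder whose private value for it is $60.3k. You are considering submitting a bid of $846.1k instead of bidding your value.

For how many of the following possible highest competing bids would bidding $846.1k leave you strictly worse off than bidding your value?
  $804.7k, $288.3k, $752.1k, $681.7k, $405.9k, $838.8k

The deviation hurts exactly when the highest competing bid lies strictly between $60.3k and $846.1k — overbidding then wins at a price above your value.
$804.7k: inside the interval → strictly worse (loss $744.4k).
$288.3k: inside the interval → strictly worse (loss $228k).
$752.1k: inside the interval → strictly worse (loss $691.8k).
$681.7k: inside the interval → strictly worse (loss $621.4k).
$405.9k: inside the interval → strictly worse (loss $345.6k).
$838.8k: inside the interval → strictly worse (loss $778.5k).
Count: 6.

6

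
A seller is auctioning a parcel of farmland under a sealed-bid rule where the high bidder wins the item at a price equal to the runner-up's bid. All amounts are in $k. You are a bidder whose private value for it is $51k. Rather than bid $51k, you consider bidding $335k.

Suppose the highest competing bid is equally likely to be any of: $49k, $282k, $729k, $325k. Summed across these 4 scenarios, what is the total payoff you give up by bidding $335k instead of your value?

The deviation costs you only when the competing bid falls strictly between $51k and $335k; elsewhere both bids give the same outcome.
$49k: outcomes coincide → loss $0k.
$282k: truthful payoff $0k, deviation payoff −$231k → loss $231k.
$729k: outcomes coincide → loss $0k.
$325k: truthful payoff $0k, deviation payoff −$274k → loss $274k.
Total loss = $231k + $274k = $505k.
Truthful bidding weakly dominates here: raising your bid can only win items priced above your value, and lowering it can only forfeit items priced below.

$505k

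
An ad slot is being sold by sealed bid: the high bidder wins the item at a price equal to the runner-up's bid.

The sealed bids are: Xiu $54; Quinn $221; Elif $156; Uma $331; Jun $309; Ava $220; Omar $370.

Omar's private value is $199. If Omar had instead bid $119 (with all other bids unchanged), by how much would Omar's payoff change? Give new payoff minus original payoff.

$132

The highest bid among the other bidders is $331; Omar's bid doesn't change that.
Original bid $370: Omar is highest, pays the top rival bid $331; payoff $199 − $331 = −$132.
Alternative bid $119: Omar is not highest (top rival bid is $331); payoff $0.
Change in payoff = $0 − (−$132) = $132.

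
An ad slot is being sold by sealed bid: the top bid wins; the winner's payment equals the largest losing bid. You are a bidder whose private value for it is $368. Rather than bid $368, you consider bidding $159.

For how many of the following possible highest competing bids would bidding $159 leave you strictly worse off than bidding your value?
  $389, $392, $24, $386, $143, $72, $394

0

The deviation hurts exactly when the highest competing bid lies strictly between $159 and $368 — underbidding then forfeits a profitable win.
$389: above both → same outcome either way.
$392: above both → same outcome either way.
$24: below both → same outcome either way.
$386: above both → same outcome either way.
$143: below both → same outcome either way.
$72: below both → same outcome either way.
$394: above both → same outcome either way.
Count: 0.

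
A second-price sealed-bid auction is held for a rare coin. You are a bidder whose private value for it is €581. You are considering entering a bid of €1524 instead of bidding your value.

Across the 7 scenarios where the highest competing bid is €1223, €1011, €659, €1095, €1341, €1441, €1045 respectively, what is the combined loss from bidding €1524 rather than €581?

The deviation costs you only when the competing bid falls strictly between €581 and €1524; elsewhere both bids give the same outcome.
€1223: truthful payoff €0, deviation payoff −€642 → loss €642.
€1011: truthful payoff €0, deviation payoff −€430 → loss €430.
€659: truthful payoff €0, deviation payoff −€78 → loss €78.
€1095: truthful payoff €0, deviation payoff −€514 → loss €514.
€1341: truthful payoff €0, deviation payoff −€760 → loss €760.
€1441: truthful payoff €0, deviation payoff −€860 → loss €860.
€1045: truthful payoff €0, deviation payoff −€464 → loss €464.
Total loss = €642 + €430 + €78 + €514 + €760 + €860 + €464 = €3748.

€3748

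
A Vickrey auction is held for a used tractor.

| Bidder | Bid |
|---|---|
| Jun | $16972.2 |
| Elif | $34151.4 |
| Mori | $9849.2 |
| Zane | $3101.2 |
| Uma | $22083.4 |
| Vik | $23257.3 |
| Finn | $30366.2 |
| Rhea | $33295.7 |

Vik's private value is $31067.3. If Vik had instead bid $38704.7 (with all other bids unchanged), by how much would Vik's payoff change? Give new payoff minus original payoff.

−$3084.1

The highest bid among the other bidders is $34151.4; Vik's bid doesn't change that.
Original bid $23257.3: Vik is not highest (top rival bid is $34151.4); payoff $0.
Alternative bid $38704.7: Vik is highest, pays the top rival bid $34151.4; payoff $31067.3 − $34151.4 = −$3084.1.
Change in payoff = −$3084.1 − ($0) = −$3084.1.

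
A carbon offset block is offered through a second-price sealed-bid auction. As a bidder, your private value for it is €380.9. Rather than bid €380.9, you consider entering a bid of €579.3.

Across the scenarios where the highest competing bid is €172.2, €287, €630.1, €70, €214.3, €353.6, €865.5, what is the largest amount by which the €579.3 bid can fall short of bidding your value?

€172.2: same outcome either way → loss €0.
€287: same outcome either way → loss €0.
€630.1: same outcome either way → loss €0.
€70: same outcome either way → loss €0.
€214.3: same outcome either way → loss €0.
€353.6: same outcome either way → loss €0.
€865.5: same outcome either way → loss €0.
Maximum loss: €0.

€0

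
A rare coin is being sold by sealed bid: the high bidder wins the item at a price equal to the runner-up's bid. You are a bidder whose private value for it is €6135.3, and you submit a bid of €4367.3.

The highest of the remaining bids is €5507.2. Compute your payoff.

Your bid €4367.3 is below the highest competing bid €5507.2, so you lose.
A losing bidder pays nothing and receives nothing: payoff = €0.

€0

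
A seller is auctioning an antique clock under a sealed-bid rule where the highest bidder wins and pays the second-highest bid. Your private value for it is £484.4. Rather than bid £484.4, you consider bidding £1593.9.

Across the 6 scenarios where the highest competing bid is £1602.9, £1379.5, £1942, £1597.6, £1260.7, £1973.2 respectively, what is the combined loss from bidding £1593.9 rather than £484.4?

The deviation costs you only when the competing bid falls strictly between £484.4 and £1593.9; elsewhere both bids give the same outcome.
£1602.9: outcomes coincide → loss £0.
£1379.5: truthful payoff £0, deviation payoff −£895.1 → loss £895.1.
£1942: outcomes coincide → loss £0.
£1597.6: outcomes coincide → loss £0.
£1260.7: truthful payoff £0, deviation payoff −£776.3 → loss £776.3.
£1973.2: outcomes coincide → loss £0.
Total loss = £895.1 + £776.3 = £1671.4.

£1671.4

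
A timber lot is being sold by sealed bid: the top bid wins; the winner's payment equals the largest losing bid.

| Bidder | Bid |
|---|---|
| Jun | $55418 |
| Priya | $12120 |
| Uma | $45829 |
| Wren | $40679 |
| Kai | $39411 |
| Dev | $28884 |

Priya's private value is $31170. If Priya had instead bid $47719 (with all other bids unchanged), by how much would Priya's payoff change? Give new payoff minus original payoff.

The highest bid among the other bidders is $55418; Priya's bid doesn't change that.
Original bid $12120: Priya is not highest (top rival bid is $55418); payoff $0.
Alternative bid $47719: Priya is not highest (top rival bid is $55418); payoff $0.
Change in payoff = $0 − ($0) = $0.

$0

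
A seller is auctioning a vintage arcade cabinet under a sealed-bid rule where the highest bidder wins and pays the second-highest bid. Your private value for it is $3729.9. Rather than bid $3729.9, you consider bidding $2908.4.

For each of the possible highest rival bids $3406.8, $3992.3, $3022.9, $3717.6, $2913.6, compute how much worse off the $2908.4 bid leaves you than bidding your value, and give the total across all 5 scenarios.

$1858.7

The deviation costs you only when the competing bid falls strictly between $2908.4 and $3729.9; elsewhere both bids give the same outcome.
$3406.8: truthful payoff $323.1, deviation payoff $0 → loss $323.1.
$3992.3: outcomes coincide → loss $0.
$3022.9: truthful payoff $707, deviation payoff $0 → loss $707.
$3717.6: truthful payoff $12.3, deviation payoff $0 → loss $12.3.
$2913.6: truthful payoff $816.3, deviation payoff $0 → loss $816.3.
Total loss = $323.1 + $707 + $12.3 + $816.3 = $1858.7.
In a second-price auction your bid sets only whether you win, not what you pay, so bidding your true value is weakly dominant.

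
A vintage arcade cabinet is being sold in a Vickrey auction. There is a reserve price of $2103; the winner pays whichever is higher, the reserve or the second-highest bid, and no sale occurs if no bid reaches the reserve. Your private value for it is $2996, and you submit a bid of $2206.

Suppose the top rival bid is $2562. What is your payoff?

$0

Your bid $2206 is below the highest competing bid $2562, so you lose. Payoff $0.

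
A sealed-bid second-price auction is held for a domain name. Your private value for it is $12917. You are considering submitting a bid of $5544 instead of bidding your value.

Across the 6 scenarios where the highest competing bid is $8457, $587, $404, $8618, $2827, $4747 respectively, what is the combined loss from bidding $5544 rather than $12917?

The deviation costs you only when the competing bid falls strictly between $5544 and $12917; elsewhere both bids give the same outcome.
$8457: truthful payoff $4460, deviation payoff $0 → loss $4460.
$587: outcomes coincide → loss $0.
$404: outcomes coincide → loss $0.
$8618: truthful payoff $4299, deviation payoff $0 → loss $4299.
$2827: outcomes coincide → loss $0.
$4747: outcomes coincide → loss $0.
Total loss = $4460 + $4299 = $8759.
Because the price is fixed by the runner-up's bid, deviating from your value can only change a good outcome into a bad one — never the reverse.

$8759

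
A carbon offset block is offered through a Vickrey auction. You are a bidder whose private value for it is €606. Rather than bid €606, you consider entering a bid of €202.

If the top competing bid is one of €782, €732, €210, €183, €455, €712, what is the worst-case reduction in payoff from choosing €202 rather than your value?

€782: same outcome either way → loss €0.
€732: same outcome either way → loss €0.
€210: truthful gives €396, deviation gives €0 → loss €396.
€183: same outcome either way → loss €0.
€455: truthful gives €151, deviation gives €0 → loss €151.
€712: same outcome either way → loss €0.
Maximum loss: €396.

€396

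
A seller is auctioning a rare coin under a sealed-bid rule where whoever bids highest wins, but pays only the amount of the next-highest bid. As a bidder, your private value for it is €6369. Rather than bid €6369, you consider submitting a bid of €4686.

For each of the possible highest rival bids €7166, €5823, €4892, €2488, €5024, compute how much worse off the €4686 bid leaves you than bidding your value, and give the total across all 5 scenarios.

The deviation costs you only when the competing bid falls strictly between €4686 and €6369; elsewhere both bids give the same outcome.
€7166: outcomes coincide → loss €0.
€5823: truthful payoff €546, deviation payoff €0 → loss €546.
€4892: truthful payoff €1477, deviation payoff €0 → loss €1477.
€2488: outcomes coincide → loss €0.
€5024: truthful payoff €1345, deviation payoff €0 → loss €1345.
Total loss = €546 + €1477 + €1345 = €3368.
Because the price is fixed by the runner-up's bid, deviating from your value can only change a good outcome into a bad one — never the reverse.

€3368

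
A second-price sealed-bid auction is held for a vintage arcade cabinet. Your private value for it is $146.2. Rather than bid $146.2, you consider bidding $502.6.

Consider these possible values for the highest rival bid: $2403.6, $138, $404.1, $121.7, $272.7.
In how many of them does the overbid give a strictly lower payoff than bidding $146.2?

2

The deviation hurts exactly when the highest competing bid lies strictly between $146.2 and $502.6 — overbidding then wins at a price above your value.
$2403.6: above both → same outcome either way.
$138: below both → same outcome either way.
$404.1: inside the interval → strictly worse (loss $257.9).
$121.7: below both → same outcome either way.
$272.7: inside the interval → strictly worse (loss $126.5).
Count: 2.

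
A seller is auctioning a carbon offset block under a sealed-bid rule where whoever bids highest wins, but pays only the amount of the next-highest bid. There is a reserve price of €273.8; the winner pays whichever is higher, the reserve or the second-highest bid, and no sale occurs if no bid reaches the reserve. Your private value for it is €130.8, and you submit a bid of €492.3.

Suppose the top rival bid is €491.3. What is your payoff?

Your bid €492.3 is the highest and exceeds the reserve.
Price = max(second-highest bid, reserve) = max(€491.3, €273.8) = €491.3.
Payoff = €130.8 − €491.3 = −€360.5.

−€360.5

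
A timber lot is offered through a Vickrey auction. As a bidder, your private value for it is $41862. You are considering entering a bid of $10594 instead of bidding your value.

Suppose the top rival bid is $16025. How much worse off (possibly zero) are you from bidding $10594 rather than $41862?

Bidding your value $41862: you win (since $41862 > $16025) and pay $16025. Payoff $25837.
Bidding $10594: you lose. Payoff $0.
The competing bid $16025 lies between your shaded bid and your value, so underbidding forfeits an item you could have won at a profitable price.
Loss from deviating = $25837 − ($0) = $25837.

$25837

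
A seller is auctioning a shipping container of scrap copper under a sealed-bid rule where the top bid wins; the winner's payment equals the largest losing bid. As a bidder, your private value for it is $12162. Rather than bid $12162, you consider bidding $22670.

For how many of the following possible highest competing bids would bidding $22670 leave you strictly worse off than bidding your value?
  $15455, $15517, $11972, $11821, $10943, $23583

2

The deviation hurts exactly when the highest competing bid lies strictly between $12162 and $22670 — overbidding then wins at a price above your value.
$15455: inside the interval → strictly worse (loss $3293).
$15517: inside the interval → strictly worse (loss $3355).
$11972: below both → same outcome either way.
$11821: below both → same outcome either way.
$10943: below both → same outcome either way.
$23583: above both → same outcome either way.
Count: 2.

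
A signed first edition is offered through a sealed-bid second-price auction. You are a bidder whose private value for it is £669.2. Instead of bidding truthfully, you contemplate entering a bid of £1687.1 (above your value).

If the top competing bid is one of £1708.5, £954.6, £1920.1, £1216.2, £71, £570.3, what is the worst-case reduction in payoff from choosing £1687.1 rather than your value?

£1708.5: same outcome either way → loss £0.
£954.6: truthful gives £0, deviation gives −£285.4 → loss £285.4.
£1920.1: same outcome either way → loss £0.
£1216.2: truthful gives £0, deviation gives −£547 → loss £547.
£71: same outcome either way → loss £0.
£570.3: same outcome either way → loss £0.
Maximum loss: £547.

£547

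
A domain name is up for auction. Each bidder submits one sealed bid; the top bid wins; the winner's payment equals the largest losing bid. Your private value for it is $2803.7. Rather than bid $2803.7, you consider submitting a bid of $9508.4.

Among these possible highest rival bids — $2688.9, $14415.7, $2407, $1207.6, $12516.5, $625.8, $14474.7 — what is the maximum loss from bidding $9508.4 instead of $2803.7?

$2688.9: same outcome either way → loss $0.
$14415.7: same outcome either way → loss $0.
$2407: same outcome either way → loss $0.
$1207.6: same outcome either way → loss $0.
$12516.5: same outcome either way → loss $0.
$625.8: same outcome either way → loss $0.
$14474.7: same outcome either way → loss $0.
Maximum loss: $0.

$0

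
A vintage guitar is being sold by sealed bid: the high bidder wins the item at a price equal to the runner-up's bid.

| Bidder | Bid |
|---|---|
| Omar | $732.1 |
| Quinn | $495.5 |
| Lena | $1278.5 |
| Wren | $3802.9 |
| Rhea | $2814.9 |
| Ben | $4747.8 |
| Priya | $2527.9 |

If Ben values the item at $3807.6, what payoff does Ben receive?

Highest bid: Ben at $4747.8, so Ben wins.
Second-highest bid: Wren at $3802.9 — that is the price the winner pays.
Ben's payoff = value − price = $3807.6 − $3802.9 = $4.7.

$4.7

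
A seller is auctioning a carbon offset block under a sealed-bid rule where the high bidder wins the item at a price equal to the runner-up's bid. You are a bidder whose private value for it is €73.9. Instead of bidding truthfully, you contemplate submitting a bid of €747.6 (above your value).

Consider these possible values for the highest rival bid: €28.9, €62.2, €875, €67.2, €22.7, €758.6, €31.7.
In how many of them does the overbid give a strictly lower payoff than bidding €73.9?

0

The deviation hurts exactly when the highest competing bid lies strictly between €73.9 and €747.6 — overbidding then wins at a price above your value.
€28.9: below both → same outcome either way.
€62.2: below both → same outcome either way.
€875: above both → same outcome either way.
€67.2: below both → same outcome either way.
€22.7: below both → same outcome either way.
€758.6: above both → same outcome either way.
€31.7: below both → same outcome either way.
Count: 0.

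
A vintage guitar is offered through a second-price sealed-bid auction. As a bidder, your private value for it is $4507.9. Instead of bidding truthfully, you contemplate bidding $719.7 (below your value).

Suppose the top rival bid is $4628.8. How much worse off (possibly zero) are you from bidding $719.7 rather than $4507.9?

Bidding your value $4507.9: you lose (since $4507.9 < $4628.8). Payoff $0.
Bidding $719.7: you lose. Payoff $0.
Difference = $0 − $0 = $0; both bids lead to the same outcome because the competing bid is above both your value and your alternative bid.
Because the price is fixed by the runner-up's bid, deviating from your value can only change a good outcome into a bad one — never the reverse.

$0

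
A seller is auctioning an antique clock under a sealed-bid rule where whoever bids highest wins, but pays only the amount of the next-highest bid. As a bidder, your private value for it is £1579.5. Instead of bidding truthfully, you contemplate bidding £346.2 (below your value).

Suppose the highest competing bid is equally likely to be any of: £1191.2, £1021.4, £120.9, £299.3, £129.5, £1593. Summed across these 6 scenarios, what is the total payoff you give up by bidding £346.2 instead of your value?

£946.4

The deviation costs you only when the competing bid falls strictly between £346.2 and £1579.5; elsewhere both bids give the same outcome.
£1191.2: truthful payoff £388.3, deviation payoff £0 → loss £388.3.
£1021.4: truthful payoff £558.1, deviation payoff £0 → loss £558.1.
£120.9: outcomes coincide → loss £0.
£299.3: outcomes coincide → loss £0.
£129.5: outcomes coincide → loss £0.
£1593: outcomes coincide → loss £0.
Total loss = £388.3 + £558.1 = £946.4.
Because the price is fixed by the runner-up's bid, deviating from your value can only change a good outcome into a bad one — never the reverse.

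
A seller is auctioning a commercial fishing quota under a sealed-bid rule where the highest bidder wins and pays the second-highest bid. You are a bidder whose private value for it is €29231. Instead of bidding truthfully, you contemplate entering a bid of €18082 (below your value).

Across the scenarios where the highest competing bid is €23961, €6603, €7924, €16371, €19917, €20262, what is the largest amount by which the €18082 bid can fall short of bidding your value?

€9314

€23961: truthful gives €5270, deviation gives €0 → loss €5270.
€6603: same outcome either way → loss €0.
€7924: same outcome either way → loss €0.
€16371: same outcome either way → loss €0.
€19917: truthful gives €9314, deviation gives €0 → loss €9314.
€20262: truthful gives €8969, deviation gives €0 → loss €8969.
Maximum loss: €9314.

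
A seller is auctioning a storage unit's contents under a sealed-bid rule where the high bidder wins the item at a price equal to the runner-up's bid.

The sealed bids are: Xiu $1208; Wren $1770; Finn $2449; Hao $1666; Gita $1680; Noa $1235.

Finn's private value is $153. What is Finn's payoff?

Highest bid: Finn at $2449, so Finn wins.
Second-highest bid: Wren at $1770 — that is the price the winner pays.
Finn's payoff = value − price = $153 − $1770 = −$1617.

−$1617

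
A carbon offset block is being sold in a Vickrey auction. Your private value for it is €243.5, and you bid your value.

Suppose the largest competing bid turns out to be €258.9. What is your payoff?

Your bid €243.5 is below the highest competing bid €258.9, so you lose.
A losing bidder pays nothing and receives nothing: payoff = €0.

€0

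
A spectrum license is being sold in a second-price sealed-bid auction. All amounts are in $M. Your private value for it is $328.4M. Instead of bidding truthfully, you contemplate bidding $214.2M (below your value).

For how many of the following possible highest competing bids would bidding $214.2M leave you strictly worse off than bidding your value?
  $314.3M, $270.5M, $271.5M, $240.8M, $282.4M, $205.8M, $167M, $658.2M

5

The deviation hurts exactly when the highest competing bid lies strictly between $214.2M and $328.4M — underbidding then forfeits a profitable win.
$314.3M: inside the interval → strictly worse (loss $14.1M).
$270.5M: inside the interval → strictly worse (loss $57.9M).
$271.5M: inside the interval → strictly worse (loss $56.9M).
$240.8M: inside the interval → strictly worse (loss $87.6M).
$282.4M: inside the interval → strictly worse (loss $46M).
$205.8M: below both → same outcome either way.
$167M: below both → same outcome either way.
$658.2M: above both → same outcome either way.
Count: 5.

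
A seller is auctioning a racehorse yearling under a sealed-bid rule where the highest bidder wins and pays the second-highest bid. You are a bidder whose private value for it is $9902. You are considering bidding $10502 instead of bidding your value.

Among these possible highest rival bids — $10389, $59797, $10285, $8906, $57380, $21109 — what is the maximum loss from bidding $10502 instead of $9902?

$487

$10389: truthful gives $0, deviation gives −$487 → loss $487.
$59797: same outcome either way → loss $0.
$10285: truthful gives $0, deviation gives −$383 → loss $383.
$8906: same outcome either way → loss $0.
$57380: same outcome either way → loss $0.
$21109: same outcome either way → loss $0.
Maximum loss: $487.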